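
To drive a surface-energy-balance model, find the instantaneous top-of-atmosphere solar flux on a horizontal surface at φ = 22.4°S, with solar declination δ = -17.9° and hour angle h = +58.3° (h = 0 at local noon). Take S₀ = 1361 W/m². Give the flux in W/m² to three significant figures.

789 W/m²

cos θ_z = sin φ sin δ + cos φ cos δ cos h = 0.117125 + 0.462306 = 0.579431.
Flux = S₀ · cos θ_z = 1361 × 0.579431 = 788.6 W/m².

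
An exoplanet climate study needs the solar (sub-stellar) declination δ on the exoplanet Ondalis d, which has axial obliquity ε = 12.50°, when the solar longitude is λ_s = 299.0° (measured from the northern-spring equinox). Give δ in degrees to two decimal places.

sin δ = sin ε · sin λ_s = sin 12.50° × sin 299.0° = -0.189302.
δ = arcsin(-0.189302) = -10.91°.

δ = -10.91°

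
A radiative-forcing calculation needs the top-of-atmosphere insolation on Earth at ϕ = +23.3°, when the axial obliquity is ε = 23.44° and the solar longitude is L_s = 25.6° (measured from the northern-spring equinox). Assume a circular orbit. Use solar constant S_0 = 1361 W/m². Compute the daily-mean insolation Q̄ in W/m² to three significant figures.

Solar declination: sin δ = sin ε · sin L_s = sin 23.44° × sin 25.6° = 0.17188, so δ = +9.897°.
cos h₀ = −tan(+23.3°) tan(+9.897°) = -0.0751, h₀ = 1.6460 rad.
Bracket: h₀ sin ϕ sin δ + cos ϕ cos δ sin h₀ = 1.6460×0.39555×0.17188 + 0.91845×0.98512×0.99717 = 0.111907 + 0.902223 = 1.014130.
Q̄ = (S_0/π) × [bracket] = (1361/π) × 1.014130 = 439.3 W/m².

Q̄ ≈ 439 W/m²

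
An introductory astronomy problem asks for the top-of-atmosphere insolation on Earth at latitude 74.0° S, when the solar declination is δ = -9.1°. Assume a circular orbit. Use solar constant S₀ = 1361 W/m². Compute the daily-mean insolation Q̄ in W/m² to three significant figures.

cos H₀ = −tan(-74.0°) tan(-9.100°) = -0.5586, H₀ = 2.1635 rad.
Bracket: H₀ sin φ sin δ + cos φ cos δ sin H₀ = 2.1635×-0.96126×-0.15816 + 0.27564×0.98741×0.82944 = 0.328923 + 0.225748 = 0.554671.
Q̄ = (S₀/π) × [bracket] = (1361/π) × 0.554671 = 240.3 W/m².

Q̄ ≈ 240 W/m²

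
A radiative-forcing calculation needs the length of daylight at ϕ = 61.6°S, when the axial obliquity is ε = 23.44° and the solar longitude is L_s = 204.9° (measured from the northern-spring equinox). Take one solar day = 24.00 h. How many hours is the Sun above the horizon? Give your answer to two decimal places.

14.44 h

Solar declination: sin δ = sin ε · sin L_s = sin 23.44° × sin 204.9° = -0.16748, so δ = -9.642°.
cos h₀ = −tan ϕ · tan δ = −tan(-61.6°) × tan(-9.642°) = -0.3142, so h₀ = 1.8904 rad = 108.31°.
Daylight = 2h₀/(2π) × 24.00 h = (1.8904/π) × 24.00 = 14.44 h.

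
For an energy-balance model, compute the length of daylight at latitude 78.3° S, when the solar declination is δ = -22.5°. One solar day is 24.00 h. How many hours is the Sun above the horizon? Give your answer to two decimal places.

24.00 h

Sunrise equation: cos H₀ = −tan φ · tan δ = -2.0002 ≤ −1, so the Sun never sets (polar day) and H₀ = π.
Daylight = 2H₀/(2π) × 24.00 h = (3.1416/π) × 24.00 = 24.00 h.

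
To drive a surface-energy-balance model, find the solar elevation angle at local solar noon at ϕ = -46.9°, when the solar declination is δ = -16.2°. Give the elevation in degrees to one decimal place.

At local noon the hour angle is zero, so the zenith angle equals |ϕ − δ| = |-46.9° − (-16.200°)| = 30.700°.
Elevation = 90° − 30.700° = 59.3°.

59.3°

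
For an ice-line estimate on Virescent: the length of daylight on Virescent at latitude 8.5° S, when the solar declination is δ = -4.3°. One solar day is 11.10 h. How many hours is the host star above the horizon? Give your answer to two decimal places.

cos H₀ = −tan φ · tan δ = −tan(-8.5°) × tan(-4.300°) = -0.0112, so H₀ = 1.5820 rad = 90.64°.
Daylight = 2H₀/(2π) × 11.10 h = (1.5820/π) × 11.10 = 5.59 h.

5.59 h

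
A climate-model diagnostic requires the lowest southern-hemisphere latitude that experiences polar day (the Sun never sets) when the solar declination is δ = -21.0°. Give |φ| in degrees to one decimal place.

Polar day requires cos H₀ = −tan φ tan δ ≤ −1, i.e. tan φ tan δ ≥ 1.
The boundary is |tan φ| · |tan δ| = 1, so |φ| = 90° − |δ| = 90° − 21.0° = 69.0° in the southern hemisphere.

|φ| = 69.0°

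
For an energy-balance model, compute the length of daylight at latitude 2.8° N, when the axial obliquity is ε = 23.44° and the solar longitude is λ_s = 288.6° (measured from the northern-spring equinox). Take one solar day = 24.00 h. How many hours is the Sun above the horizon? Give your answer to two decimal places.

11.85 h

Solar declination: sin δ = sin ε · sin λ_s = sin 23.44° × sin 288.6° = -0.37701, so δ = -22.149°.
cos H₀ = −tan φ · tan δ = −tan(+2.8°) × tan(-22.149°) = 0.0199, so H₀ = 1.5509 rad = 88.86°.
Daylight = 2H₀/(2π) × 24.00 h = (1.5509/π) × 24.00 = 11.85 h.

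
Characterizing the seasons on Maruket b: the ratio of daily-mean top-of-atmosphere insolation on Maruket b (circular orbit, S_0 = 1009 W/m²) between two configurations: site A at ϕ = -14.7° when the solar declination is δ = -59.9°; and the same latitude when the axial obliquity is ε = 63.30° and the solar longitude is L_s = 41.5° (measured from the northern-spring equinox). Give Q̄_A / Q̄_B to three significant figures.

— Configuration A (ϕ=-14.7°):
cos h₀ = −tan(-14.7°) tan(-59.900°) = -0.4526, h₀ = 2.0404 rad.
Bracket: h₀ sin ϕ sin δ + cos ϕ cos δ sin h₀ = 2.0404×-0.25376×-0.86515 + 0.96727×0.50151×0.89173 = 0.447950 + 0.432574 = 0.880524.
Q̄ = (S_0/π) × [bracket] = (1009/π) × 0.880524 = 282.80 W/m².
— Configuration B (ϕ=-14.7°):
Solar declination: sin δ = sin ε · sin L_s = sin 63.30° × sin 41.5° = 0.59197, so δ = +36.297°.
cos h₀ = −tan(-14.7°) tan(+36.297°) = 0.1927, h₀ = 1.3769 rad.
Bracket: h₀ sin ϕ sin δ + cos ϕ cos δ sin h₀ = 1.3769×-0.25376×0.59197 + 0.96727×0.80596×0.98126 = -0.206836 + 0.764972 = 0.558136.
Q̄ = (S_0/π) × [bracket] = (1009/π) × 0.558136 = 179.26 W/m².
Ratio Q̄_A / Q̄_B = 282.80 / 179.26 = 1.578.

Q̄_A / Q̄_B ≈ 1.58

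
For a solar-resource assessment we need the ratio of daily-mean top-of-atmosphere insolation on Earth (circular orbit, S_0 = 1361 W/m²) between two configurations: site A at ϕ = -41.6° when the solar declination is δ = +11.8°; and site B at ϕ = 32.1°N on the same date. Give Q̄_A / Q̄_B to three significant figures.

Q̄_A / Q̄_B ≈ 0.528

— Configuration A (ϕ=-41.6°):
cos h₀ = −tan(-41.6°) tan(+11.800°) = 0.1855, h₀ = 1.3842 rad.
Bracket: h₀ sin ϕ sin δ + cos ϕ cos δ sin h₀ = 1.3842×-0.66393×0.20450 + 0.74780×0.97887×0.98265 = -0.187938 + 0.719299 = 0.531361.
Q̄ = (S_0/π) × [bracket] = (1361/π) × 0.531361 = 230.20 W/m².
— Configuration B (ϕ=+32.1°):
cos h₀ = −tan(+32.1°) tan(+11.800°) = -0.1310, h₀ = 1.7022 rad.
Bracket: h₀ sin ϕ sin δ + cos ϕ cos δ sin h₀ = 1.7022×0.53140×0.20450 + 0.84712×0.97887×0.99138 = 0.184980 + 0.822072 = 1.007052.
Q̄ = (S_0/π) × [bracket] = (1361/π) × 1.007052 = 436.27 W/m².
Ratio Q̄_A / Q̄_B = 230.20 / 436.27 = 0.5277.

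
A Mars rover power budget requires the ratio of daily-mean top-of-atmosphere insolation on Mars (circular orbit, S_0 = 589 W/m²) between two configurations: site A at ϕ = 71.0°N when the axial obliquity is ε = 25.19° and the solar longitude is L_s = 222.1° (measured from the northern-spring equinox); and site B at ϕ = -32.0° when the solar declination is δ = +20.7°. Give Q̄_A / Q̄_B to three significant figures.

— Configuration A (ϕ=+71.0°):
Solar declination: sin δ = sin ε · sin L_s = sin 25.19° × sin 222.1° = -0.28535, so δ = -16.580°.
cos h₀ = −tan(+71.0°) tan(-16.580°) = 0.8647, h₀ = 0.5263 rad.
Bracket: h₀ sin ϕ sin δ + cos ϕ cos δ sin h₀ = 0.5263×0.94552×-0.28535 + 0.32557×0.95842×0.50236 = -0.141998 + 0.156753 = 0.014755.
Q̄ = (S_0/π) × [bracket] = (589/π) × 0.014755 = 2.7663 W/m².
— Configuration B (ϕ=-32.0°):
cos h₀ = −tan(-32.0°) tan(+20.700°) = 0.2361, h₀ = 1.3324 rad.
Bracket: h₀ sin ϕ sin δ + cos ϕ cos δ sin h₀ = 1.3324×-0.52992×0.35347 + 0.84805×0.93544×0.97172 = -0.249573 + 0.770865 = 0.521292.
Q̄ = (S_0/π) × [bracket] = (589/π) × 0.521292 = 97.734 W/m².
Ratio Q̄_A / Q̄_B = 2.7663 / 97.734 = 0.02830.

Q̄_A / Q̄_B ≈ 0.0283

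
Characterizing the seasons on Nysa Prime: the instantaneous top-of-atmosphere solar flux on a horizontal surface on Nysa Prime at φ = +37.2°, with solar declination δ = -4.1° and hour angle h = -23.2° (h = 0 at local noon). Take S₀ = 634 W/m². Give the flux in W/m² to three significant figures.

cos θ_z = sin φ sin δ + cos φ cos δ cos h = -0.043227 + 0.730245 = 0.687018.
Flux = S₀ · cos θ_z = 634 × 0.687018 = 435.6 W/m².

436 W/m²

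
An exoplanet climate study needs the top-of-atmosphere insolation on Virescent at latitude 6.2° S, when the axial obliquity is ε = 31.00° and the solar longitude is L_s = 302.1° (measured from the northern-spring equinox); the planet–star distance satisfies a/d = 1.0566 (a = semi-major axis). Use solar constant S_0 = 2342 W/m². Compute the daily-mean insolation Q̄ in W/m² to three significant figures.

Solar declination: sin δ = sin ε · sin L_s = sin 31.00° × sin 302.1° = -0.43630, so δ = -25.868°.
cos h₀ = −tan(-6.2°) tan(-25.868°) = -0.0527, h₀ = 1.6235 rad.
Bracket: h₀ sin ϕ sin δ + cos ϕ cos δ sin h₀ = 1.6235×-0.10800×-0.43630 + 0.99415×0.89980×0.99861 = 0.076500 + 0.893293 = 0.969793.
Inverse-square distance factor (a/d)² = 1.0566² = 1.116404.
Q̄ = (S_0/π) × 1.116404 × [bracket] = (2342/π) × 1.116404 × 0.969793 = 807.1 W/m².

Q̄ ≈ 807 W/m²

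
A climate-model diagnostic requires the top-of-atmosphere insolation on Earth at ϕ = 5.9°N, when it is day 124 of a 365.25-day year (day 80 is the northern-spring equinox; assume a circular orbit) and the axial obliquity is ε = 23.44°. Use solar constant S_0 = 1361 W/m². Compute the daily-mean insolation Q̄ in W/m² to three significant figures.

Solar longitude: L_s = 360° × (124 − 80)/365.25 = 43.368°.
sin δ = sin 23.44° × sin 43.368° = 0.27315, so δ = +15.852°.
cos h₀ = −tan(+5.9°) tan(+15.852°) = -0.0293, h₀ = 1.6001 rad.
Bracket: h₀ sin ϕ sin δ + cos ϕ cos δ sin h₀ = 1.6001×0.10279×0.27315 + 0.99470×0.96197×0.99957 = 0.044926 + 0.956460 = 1.001386.
Q̄ = (S_0/π) × [bracket] = (1361/π) × 1.001386 = 433.8 W/m².

Q̄ ≈ 434 W/m²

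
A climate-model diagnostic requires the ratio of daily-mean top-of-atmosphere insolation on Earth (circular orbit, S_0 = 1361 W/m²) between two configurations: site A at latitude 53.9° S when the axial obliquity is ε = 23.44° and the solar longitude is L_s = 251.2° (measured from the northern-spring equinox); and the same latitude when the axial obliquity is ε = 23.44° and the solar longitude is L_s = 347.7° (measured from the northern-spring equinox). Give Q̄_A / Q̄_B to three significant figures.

— Configuration A (ϕ=-53.9°):
Solar declination: sin δ = sin ε · sin L_s = sin 23.44° × sin 251.2° = -0.37657, so δ = -22.121°.
cos h₀ = −tan(-53.9°) tan(-22.121°) = -0.5574, h₀ = 2.1621 rad.
Bracket: h₀ sin ϕ sin δ + cos ϕ cos δ sin h₀ = 2.1621×-0.80799×-0.37657 + 0.58920×0.92639×0.83022 = 0.657851 + 0.453158 = 1.111009.
Q̄ = (S_0/π) × [bracket] = (1361/π) × 1.111009 = 481.31 W/m².
— Configuration B (ϕ=-53.9°):
Solar declination: sin δ = sin ε · sin L_s = sin 23.44° × sin 347.7° = -0.08474, so δ = -4.861°.
cos h₀ = −tan(-53.9°) tan(-4.861°) = -0.1166, h₀ = 1.6877 rad.
Bracket: h₀ sin ϕ sin δ + cos ϕ cos δ sin h₀ = 1.6877×-0.80799×-0.08474 + 0.58920×0.99640×0.99318 = 0.115555 + 0.583075 = 0.698630.
Q̄ = (S_0/π) × [bracket] = (1361/π) × 0.698630 = 302.66 W/m².
Ratio Q̄_A / Q̄_B = 481.31 / 302.66 = 1.590.

Q̄_A / Q̄_B ≈ 1.59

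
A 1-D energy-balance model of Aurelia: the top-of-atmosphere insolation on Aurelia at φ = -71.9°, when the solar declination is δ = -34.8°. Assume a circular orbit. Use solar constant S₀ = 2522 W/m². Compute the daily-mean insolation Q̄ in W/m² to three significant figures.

Q̄ ≈ 1.37e+03 W/m²

cos H₀ = −tan(-71.9°) tan(-34.800°) = -2.1264 ≤ −1 ⇒ polar day, H₀ = π.
Bracket: H₀ sin φ sin δ + cos φ cos δ sin H₀ = 3.1416×-0.95052×-0.57071 + 0.31068×0.82115×0.00000 = 1.704228 + 0.000000 = 1.704228.
Q̄ = (S₀/π) × [bracket] = (2522/π) × 1.704228 = 1368 W/m².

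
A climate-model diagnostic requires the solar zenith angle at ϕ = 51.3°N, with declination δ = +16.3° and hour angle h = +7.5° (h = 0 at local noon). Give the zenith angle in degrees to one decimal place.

cos θ_z = sin ϕ sin δ + cos ϕ cos δ cos h = 0.219041 + 0.594977 = 0.814018.
θ_z = arccos(0.814018) = 35.5°.

θ_z = 35.5°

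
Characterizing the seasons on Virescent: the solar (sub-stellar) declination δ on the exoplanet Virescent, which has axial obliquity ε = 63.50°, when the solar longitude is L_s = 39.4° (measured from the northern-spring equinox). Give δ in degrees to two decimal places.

sin δ = sin ε · sin L_s = sin 63.50° × sin 39.4° = 0.568042.
δ = arcsin(0.568042) = +34.61°.

δ = +34.61°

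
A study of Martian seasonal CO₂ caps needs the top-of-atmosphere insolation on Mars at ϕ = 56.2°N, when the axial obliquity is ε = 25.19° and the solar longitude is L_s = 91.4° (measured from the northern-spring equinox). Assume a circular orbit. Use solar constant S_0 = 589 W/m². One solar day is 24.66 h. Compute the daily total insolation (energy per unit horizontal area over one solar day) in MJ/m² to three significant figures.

19.8 MJ/m²

Solar declination: sin δ = sin ε · sin L_s = sin 25.19° × sin 91.4° = 0.42549, so δ = +25.182°.
cos h₀ = −tan(+56.2°) tan(+25.182°) = -0.7023, h₀ = 2.3495 rad.
Bracket: h₀ sin ϕ sin δ + cos ϕ cos δ sin h₀ = 2.3495×0.83098×0.42549 + 0.55630×0.90496×0.71184 = 0.830721 + 0.358361 = 1.189082.
Q̄ = (S_0/π) × [bracket] = (589/π) × 1.189082 = 222.93 W/m².
Daily total = Q̄ × 24.66 h × 3600 s/h = 222.93 × 24.66 × 3600 / 10⁶ = 19.79 MJ/m².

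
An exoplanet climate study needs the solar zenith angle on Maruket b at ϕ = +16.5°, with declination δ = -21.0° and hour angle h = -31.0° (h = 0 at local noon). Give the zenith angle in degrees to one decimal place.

θ_z = 48.3°

cos θ_z = sin ϕ sin δ + cos ϕ cos δ cos h = -0.101782 + 0.767281 = 0.665499.
θ_z = arccos(0.665499) = 48.3°.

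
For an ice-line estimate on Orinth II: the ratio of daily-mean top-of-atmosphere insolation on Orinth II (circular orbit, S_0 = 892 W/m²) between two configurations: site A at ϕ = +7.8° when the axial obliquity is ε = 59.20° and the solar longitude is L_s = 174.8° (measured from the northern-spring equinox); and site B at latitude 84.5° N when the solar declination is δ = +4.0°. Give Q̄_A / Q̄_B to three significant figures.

Q̄_A / Q̄_B ≈ 4.34

— Configuration A (ϕ=+7.8°):
Solar declination: sin δ = sin ε · sin L_s = sin 59.20° × sin 174.8° = 0.07785, so δ = +4.465°.
cos h₀ = −tan(+7.8°) tan(+4.465°) = -0.0107, h₀ = 1.5815 rad.
Bracket: h₀ sin ϕ sin δ + cos ϕ cos δ sin h₀ = 1.5815×0.13572×0.07785 + 0.99075×0.99697×0.99994 = 0.016710 + 0.987689 = 1.004399.
Q̄ = (S_0/π) × [bracket] = (892/π) × 1.004399 = 285.18 W/m².
— Configuration B (ϕ=+84.5°):
cos h₀ = −tan(+84.5°) tan(+4.000°) = -0.7262, h₀ = 2.3836 rad.
Bracket: h₀ sin ϕ sin δ + cos ϕ cos δ sin h₀ = 2.3836×0.99540×0.06976 + 0.09585×0.99756×0.68746 = 0.165515 + 0.065732 = 0.231247.
Q̄ = (S_0/π) × [bracket] = (892/π) × 0.231247 = 65.659 W/m².
Ratio Q̄_A / Q̄_B = 285.18 / 65.659 = 4.343.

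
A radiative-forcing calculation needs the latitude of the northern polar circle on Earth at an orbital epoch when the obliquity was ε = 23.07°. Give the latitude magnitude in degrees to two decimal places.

66.93°

The polar circle is the lowest latitude that experiences at least one full rotation of continuous daylight at the northern-summer solstice; it lies at |ϕ| = 90° − ε = 90° − 23.07° = 66.93°.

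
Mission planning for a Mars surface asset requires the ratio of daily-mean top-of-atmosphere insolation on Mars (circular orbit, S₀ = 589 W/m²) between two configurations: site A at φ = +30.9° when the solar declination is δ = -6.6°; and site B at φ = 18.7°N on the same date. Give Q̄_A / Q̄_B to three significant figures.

— Configuration A (φ=+30.9°):
cos H₀ = −tan(+30.9°) tan(-6.600°) = 0.0692, H₀ = 1.5015 rad.
Bracket: H₀ sin φ sin δ + cos φ cos δ sin H₀ = 1.5015×0.51354×-0.11494 + 0.85806×0.99337×0.99760 = -0.088628 + 0.850325 = 0.761697.
Q̄ = (S₀/π) × [bracket] = (589/π) × 0.761697 = 142.81 W/m².
— Configuration B (φ=+18.7°):
cos H₀ = −tan(+18.7°) tan(-6.600°) = 0.0392, H₀ = 1.5316 rad.
Bracket: H₀ sin φ sin δ + cos φ cos δ sin H₀ = 1.5316×0.32061×-0.11494 + 0.94721×0.99337×0.99923 = -0.056441 + 0.940205 = 0.883764.
Q̄ = (S₀/π) × [bracket] = (589/π) × 0.883764 = 165.69 W/m².
Ratio Q̄_A / Q̄_B = 142.81 / 165.69 = 0.8619.

Q̄_A / Q̄_B ≈ 0.862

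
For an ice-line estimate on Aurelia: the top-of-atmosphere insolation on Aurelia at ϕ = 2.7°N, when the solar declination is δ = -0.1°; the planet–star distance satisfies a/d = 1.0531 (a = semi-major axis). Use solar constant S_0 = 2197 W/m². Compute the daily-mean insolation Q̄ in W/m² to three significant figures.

Q̄ ≈ 775 W/m²

cos h₀ = −tan(+2.7°) tan(-0.100°) = 0.0001, h₀ = 1.5707 rad.
Bracket: h₀ sin ϕ sin δ + cos ϕ cos δ sin h₀ = 1.5707×0.04711×-0.00175 + 0.99889×1.00000×1.00000 = -0.000129 + 0.998890 = 0.998761.
Inverse-square distance factor (a/d)² = 1.0531² = 1.109020.
Q̄ = (S_0/π) × 1.109020 × [bracket] = (2197/π) × 1.109020 × 0.998761 = 774.6 W/m².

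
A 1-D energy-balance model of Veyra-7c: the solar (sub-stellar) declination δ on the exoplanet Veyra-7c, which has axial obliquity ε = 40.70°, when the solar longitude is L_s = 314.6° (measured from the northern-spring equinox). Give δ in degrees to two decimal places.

δ = -27.67°

sin δ = sin ε · sin L_s = sin 40.70° × sin 314.6° = -0.464311.
δ = arcsin(-0.464311) = -27.67°.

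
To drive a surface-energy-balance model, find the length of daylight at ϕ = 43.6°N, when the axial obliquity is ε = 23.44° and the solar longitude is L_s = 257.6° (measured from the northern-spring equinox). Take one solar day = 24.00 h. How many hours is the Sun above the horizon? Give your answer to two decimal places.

8.84 h

Solar declination: sin δ = sin ε · sin L_s = sin 23.44° × sin 257.6° = -0.38851, so δ = -22.862°.
cos h₀ = −tan ϕ · tan δ = −tan(+43.6°) × tan(-22.862°) = 0.4015, so h₀ = 1.1576 rad = 66.33°.
Daylight = 2h₀/(2π) × 24.00 h = (1.1576/π) × 24.00 = 8.84 h.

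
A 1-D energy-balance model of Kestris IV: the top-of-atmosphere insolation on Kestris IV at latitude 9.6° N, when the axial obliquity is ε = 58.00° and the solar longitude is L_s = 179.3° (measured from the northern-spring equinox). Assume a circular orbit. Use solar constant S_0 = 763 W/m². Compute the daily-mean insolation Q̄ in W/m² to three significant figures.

Solar declination: sin δ = sin ε · sin L_s = sin 58.00° × sin 179.3° = 0.01036, so δ = +0.594°.
cos h₀ = −tan(+9.6°) tan(+0.594°) = -0.0018, h₀ = 1.5725 rad.
Bracket: h₀ sin ϕ sin δ + cos ϕ cos δ sin h₀ = 1.5725×0.16677×0.01036 + 0.98600×0.99995×1.00000 = 0.002717 + 0.985951 = 0.988668.
Q̄ = (S_0/π) × [bracket] = (763/π) × 0.988668 = 240.1 W/m².

Q̄ ≈ 240 W/m²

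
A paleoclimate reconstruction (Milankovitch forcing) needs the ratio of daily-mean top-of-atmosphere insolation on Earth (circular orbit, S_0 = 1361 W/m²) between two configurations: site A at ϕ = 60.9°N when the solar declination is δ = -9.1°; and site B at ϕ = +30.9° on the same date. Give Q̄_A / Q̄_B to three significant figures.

— Configuration A (ϕ=+60.9°):
cos h₀ = −tan(+60.9°) tan(-9.100°) = 0.2878, h₀ = 1.2789 rad.
Bracket: h₀ sin ϕ sin δ + cos ϕ cos δ sin h₀ = 1.2789×0.87377×-0.15816 + 0.48634×0.98741×0.95770 = -0.176738 + 0.459904 = 0.283166.
Q̄ = (S_0/π) × [bracket] = (1361/π) × 0.283166 = 122.67 W/m².
— Configuration B (ϕ=+30.9°):
cos h₀ = −tan(+30.9°) tan(-9.100°) = 0.0959, h₀ = 1.4748 rad.
Bracket: h₀ sin ϕ sin δ + cos ϕ cos δ sin h₀ = 1.4748×0.51354×-0.15816 + 0.85806×0.98741×0.99539 = -0.119785 + 0.843351 = 0.723566.
Q̄ = (S_0/π) × [bracket] = (1361/π) × 0.723566 = 313.46 W/m².
Ratio Q̄_A / Q̄_B = 122.67 / 313.46 = 0.3913.

Q̄_A / Q̄_B ≈ 0.391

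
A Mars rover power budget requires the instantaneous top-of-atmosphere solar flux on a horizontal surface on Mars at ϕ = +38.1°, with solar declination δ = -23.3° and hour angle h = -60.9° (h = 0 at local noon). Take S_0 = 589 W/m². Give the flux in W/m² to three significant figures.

cos θ_z = sin ϕ sin δ + cos ϕ cos δ cos h = -0.244066 + 0.351503 = 0.107437.
Flux = S_0 · cos θ_z = 589 × 0.107437 = 63.28 W/m².

63.3 W/m²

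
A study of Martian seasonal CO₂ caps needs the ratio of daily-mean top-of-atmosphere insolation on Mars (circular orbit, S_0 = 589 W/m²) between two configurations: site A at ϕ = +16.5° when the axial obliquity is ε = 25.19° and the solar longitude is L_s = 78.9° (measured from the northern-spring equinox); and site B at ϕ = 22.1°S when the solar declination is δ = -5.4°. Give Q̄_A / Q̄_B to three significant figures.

Q̄_A / Q̄_B ≈ 1.09

— Configuration A (ϕ=+16.5°):
Solar declination: sin δ = sin ε · sin L_s = sin 25.19° × sin 78.9° = 0.41766, so δ = +24.687°.
cos h₀ = −tan(+16.5°) tan(+24.687°) = -0.1362, h₀ = 1.7074 rad.
Bracket: h₀ sin ϕ sin δ + cos ϕ cos δ sin h₀ = 1.7074×0.28402×0.41766 + 0.95882×0.90860×0.99069 = 0.202538 + 0.863073 = 1.065611.
Q̄ = (S_0/π) × [bracket] = (589/π) × 1.065611 = 199.79 W/m².
— Configuration B (ϕ=-22.1°):
cos h₀ = −tan(-22.1°) tan(-5.400°) = -0.0384, h₀ = 1.6092 rad.
Bracket: h₀ sin ϕ sin δ + cos ϕ cos δ sin h₀ = 1.6092×-0.37622×-0.09411 + 0.92653×0.99556×0.99926 = 0.056975 + 0.921734 = 0.978709.
Q̄ = (S_0/π) × [bracket] = (589/π) × 0.978709 = 183.49 W/m².
Ratio Q̄_A / Q̄_B = 199.79 / 183.49 = 1.089.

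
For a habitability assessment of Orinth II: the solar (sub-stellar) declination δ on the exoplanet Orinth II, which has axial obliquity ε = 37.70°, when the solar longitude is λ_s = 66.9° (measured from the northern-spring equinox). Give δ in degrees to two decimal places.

sin δ = sin ε · sin λ_s = sin 37.70° × sin 66.9° = 0.562496.
δ = arcsin(0.562496) = +34.23°.

δ = +34.23°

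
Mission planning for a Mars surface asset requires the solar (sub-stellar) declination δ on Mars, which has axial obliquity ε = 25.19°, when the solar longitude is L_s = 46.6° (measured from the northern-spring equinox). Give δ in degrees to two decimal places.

δ = +18.01°

sin δ = sin ε · sin L_s = sin 25.19° × sin 46.6° = 0.309246.
δ = arcsin(0.309246) = +18.01°.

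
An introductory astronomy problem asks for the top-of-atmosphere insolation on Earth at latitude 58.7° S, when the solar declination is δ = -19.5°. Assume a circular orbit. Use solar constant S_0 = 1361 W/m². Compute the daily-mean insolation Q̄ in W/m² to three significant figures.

cos h₀ = −tan(-58.7°) tan(-19.500°) = -0.5824, h₀ = 2.1925 rad.
Bracket: h₀ sin ϕ sin δ + cos ϕ cos δ sin h₀ = 2.1925×-0.85446×-0.33381 + 0.51952×0.94264×0.81289 = 0.625361 + 0.398089 = 1.023450.
Q̄ = (S_0/π) × [bracket] = (1361/π) × 1.023450 = 443.4 W/m².

Q̄ ≈ 443 W/m²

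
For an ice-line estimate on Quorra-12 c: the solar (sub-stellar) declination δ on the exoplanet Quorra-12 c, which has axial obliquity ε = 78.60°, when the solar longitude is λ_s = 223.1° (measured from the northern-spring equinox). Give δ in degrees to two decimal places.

δ = -42.05°

sin δ = sin ε · sin λ_s = sin 78.60° × sin 223.1° = -0.669794.
δ = arcsin(-0.669794) = -42.05°.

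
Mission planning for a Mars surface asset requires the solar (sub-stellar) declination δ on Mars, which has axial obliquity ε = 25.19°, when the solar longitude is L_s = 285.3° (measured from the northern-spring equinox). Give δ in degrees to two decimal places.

δ = -24.24°

sin δ = sin ε · sin L_s = sin 25.19° × sin 285.3° = -0.410536.
δ = arcsin(-0.410536) = -24.24°.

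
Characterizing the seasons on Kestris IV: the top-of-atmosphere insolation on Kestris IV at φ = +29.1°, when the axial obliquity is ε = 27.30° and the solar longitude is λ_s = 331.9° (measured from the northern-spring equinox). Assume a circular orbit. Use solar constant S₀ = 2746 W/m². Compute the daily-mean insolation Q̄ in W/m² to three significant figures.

Q̄ ≈ 607 W/m²

Solar declination: sin δ = sin ε · sin λ_s = sin 27.30° × sin 331.9° = -0.21603, so δ = -12.476°.
cos H₀ = −tan(+29.1°) tan(-12.476°) = 0.1231, H₀ = 1.4473 rad.
Bracket: H₀ sin φ sin δ + cos φ cos δ sin H₀ = 1.4473×0.48634×-0.21603 + 0.87377×0.97639×0.99239 = -0.152059 + 0.846648 = 0.694589.
Q̄ = (S₀/π) × [bracket] = (2746/π) × 0.694589 = 607.1 W/m².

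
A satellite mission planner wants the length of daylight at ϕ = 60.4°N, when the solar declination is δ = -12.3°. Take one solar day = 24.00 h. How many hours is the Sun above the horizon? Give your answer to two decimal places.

8.99 h

cos h₀ = −tan ϕ · tan δ = −tan(+60.4°) × tan(-12.300°) = 0.3838, so h₀ = 1.1769 rad = 67.43°.
Daylight = 2h₀/(2π) × 24.00 h = (1.1769/π) × 24.00 = 8.99 h.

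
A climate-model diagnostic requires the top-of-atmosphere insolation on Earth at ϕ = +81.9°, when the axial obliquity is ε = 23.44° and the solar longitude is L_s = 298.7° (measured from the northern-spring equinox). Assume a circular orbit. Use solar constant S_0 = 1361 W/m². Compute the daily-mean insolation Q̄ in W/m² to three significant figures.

Solar declination: sin δ = sin ε · sin L_s = sin 23.44° × sin 298.7° = -0.34892, so δ = -20.421°.
cos h₀ = −tan(+81.9°) tan(-20.421°) = 2.6160 ≥ 1 ⇒ polar night, h₀ = 0 and Q̄ = 0.

Q̄ ≈ 0.00 W/m²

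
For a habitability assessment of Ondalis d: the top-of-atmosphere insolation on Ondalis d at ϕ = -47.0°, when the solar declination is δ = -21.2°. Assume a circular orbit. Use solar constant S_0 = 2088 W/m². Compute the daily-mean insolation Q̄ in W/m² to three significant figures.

cos h₀ = −tan(-47.0°) tan(-21.200°) = -0.4159, h₀ = 1.9998 rad.
Bracket: h₀ sin ϕ sin δ + cos ϕ cos δ sin h₀ = 1.9998×-0.73135×-0.36162 + 0.68200×0.93232×0.90939 = 0.528889 + 0.578229 = 1.107118.
Q̄ = (S_0/π) × [bracket] = (2088/π) × 1.107118 = 735.8 W/m².

Q̄ ≈ 736 W/m²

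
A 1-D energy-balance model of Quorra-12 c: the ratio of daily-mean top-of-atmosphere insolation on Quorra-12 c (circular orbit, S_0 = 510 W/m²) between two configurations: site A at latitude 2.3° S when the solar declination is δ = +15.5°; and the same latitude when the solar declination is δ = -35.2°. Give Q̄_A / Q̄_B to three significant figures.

— Configuration A (ϕ=-2.3°):
cos h₀ = −tan(-2.3°) tan(+15.500°) = 0.0111, h₀ = 1.5597 rad.
Bracket: h₀ sin ϕ sin δ + cos ϕ cos δ sin h₀ = 1.5597×-0.04013×0.26724 + 0.99919×0.96363×0.99994 = -0.016727 + 0.962792 = 0.946065.
Q̄ = (S_0/π) × [bracket] = (510/π) × 0.946065 = 153.58 W/m².
— Configuration B (ϕ=-2.3°):
cos h₀ = −tan(-2.3°) tan(-35.200°) = -0.0283, h₀ = 1.5991 rad.
Bracket: h₀ sin ϕ sin δ + cos ϕ cos δ sin h₀ = 1.5991×-0.04013×-0.57643 + 0.99919×0.81714×0.99960 = 0.036991 + 0.816152 = 0.853143.
Q̄ = (S_0/π) × [bracket] = (510/π) × 0.853143 = 138.50 W/m².
Ratio Q̄_A / Q̄_B = 153.58 / 138.50 = 1.109.

Q̄_A / Q̄_B ≈ 1.11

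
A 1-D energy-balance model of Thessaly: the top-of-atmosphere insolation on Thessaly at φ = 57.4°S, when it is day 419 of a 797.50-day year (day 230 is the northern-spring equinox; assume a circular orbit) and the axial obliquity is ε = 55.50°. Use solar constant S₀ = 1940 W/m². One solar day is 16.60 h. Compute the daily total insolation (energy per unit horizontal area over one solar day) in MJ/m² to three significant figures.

Solar longitude: λ_s = 360° × (419 − 230)/797.50 = 85.317°.
sin δ = sin 55.50° × sin 85.317° = 0.82137, so δ = +55.223°.
cos H₀ = −tan(-57.4°) tan(+55.223°) = 2.2517 ≥ 1 ⇒ polar night, H₀ = 0 and Q̄ = 0.
Daily total = Q̄ × 16.60 h × 3600 s/h = 0.00 MJ/m².

0.00 MJ/m²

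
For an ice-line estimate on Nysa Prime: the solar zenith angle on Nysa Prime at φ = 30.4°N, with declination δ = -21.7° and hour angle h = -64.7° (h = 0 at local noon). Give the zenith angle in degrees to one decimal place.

cos θ_z = sin φ sin δ + cos φ cos δ cos h = -0.187104 + 0.342480 = 0.155376.
θ_z = arccos(0.155376) = 81.1°.

θ_z = 81.1°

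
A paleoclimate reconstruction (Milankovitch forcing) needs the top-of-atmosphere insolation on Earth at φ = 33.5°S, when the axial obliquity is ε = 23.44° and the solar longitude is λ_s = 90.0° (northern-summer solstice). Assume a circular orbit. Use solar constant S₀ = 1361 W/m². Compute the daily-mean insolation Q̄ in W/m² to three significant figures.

Q̄ ≈ 196 W/m²

Solar declination: sin δ = sin ε · sin λ_s = sin 23.44° × sin 90.0° = 0.39779, so δ = +23.440°.
cos H₀ = −tan(-33.5°) tan(+23.440°) = 0.2870, H₀ = 1.2797 rad.
Bracket: H₀ sin φ sin δ + cos φ cos δ sin H₀ = 1.2797×-0.55194×0.39779 + 0.83389×0.91748×0.95794 = -0.280966 + 0.732898 = 0.451932.
Q̄ = (S₀/π) × [bracket] = (1361/π) × 0.451932 = 195.8 W/m².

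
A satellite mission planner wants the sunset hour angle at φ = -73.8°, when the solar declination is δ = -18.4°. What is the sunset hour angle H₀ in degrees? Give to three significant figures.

Sunrise equation: cos H₀ = −tan φ · tan δ = -1.1450 ≤ −1, so the Sun never sets (polar day) and H₀ = π.

H₀ = 180°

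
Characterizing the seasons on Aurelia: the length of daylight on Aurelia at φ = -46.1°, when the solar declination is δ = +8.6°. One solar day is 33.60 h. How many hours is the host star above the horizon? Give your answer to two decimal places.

cos H₀ = −tan φ · tan δ = −tan(-46.1°) × tan(+8.600°) = 0.1572, so H₀ = 1.4130 rad = 80.96°.
Daylight = 2H₀/(2π) × 33.60 h = (1.4130/π) × 33.60 = 15.11 h.

15.11 h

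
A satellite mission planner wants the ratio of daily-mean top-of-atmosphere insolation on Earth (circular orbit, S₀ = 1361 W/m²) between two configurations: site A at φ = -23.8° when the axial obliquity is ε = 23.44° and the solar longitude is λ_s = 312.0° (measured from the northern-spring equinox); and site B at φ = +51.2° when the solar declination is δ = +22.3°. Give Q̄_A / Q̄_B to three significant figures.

Q̄_A / Q̄_B ≈ 0.954

— Configuration A (φ=-23.8°):
Solar declination: sin δ = sin ε · sin λ_s = sin 23.44° × sin 312.0° = -0.29561, so δ = -17.194°.
cos H₀ = −tan(-23.8°) tan(-17.194°) = -0.1365, H₀ = 1.7077 rad.
Bracket: H₀ sin φ sin δ + cos φ cos δ sin H₀ = 1.7077×-0.40355×-0.29561 + 0.91496×0.95531×0.99064 = 0.203717 + 0.865889 = 1.069606.
Q̄ = (S₀/π) × [bracket] = (1361/π) × 1.069606 = 463.37 W/m².
— Configuration B (φ=+51.2°):
cos H₀ = −tan(+51.2°) tan(+22.300°) = -0.5101, H₀ = 2.1061 rad.
Bracket: H₀ sin φ sin δ + cos φ cos δ sin H₀ = 2.1061×0.77934×0.37946 + 0.62660×0.92521×0.86012 = 0.622833 + 0.498643 = 1.121476.
Q̄ = (S₀/π) × [bracket] = (1361/π) × 1.121476 = 485.85 W/m².
Ratio Q̄_A / Q̄_B = 463.37 / 485.85 = 0.9537.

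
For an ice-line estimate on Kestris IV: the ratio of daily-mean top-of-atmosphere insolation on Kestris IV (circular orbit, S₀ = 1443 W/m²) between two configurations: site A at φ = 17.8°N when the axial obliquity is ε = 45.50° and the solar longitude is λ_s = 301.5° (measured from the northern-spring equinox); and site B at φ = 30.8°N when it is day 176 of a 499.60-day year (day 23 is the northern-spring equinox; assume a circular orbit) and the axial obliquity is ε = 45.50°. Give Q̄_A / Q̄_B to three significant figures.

Q̄_A / Q̄_B ≈ 0.383

— Configuration A (φ=+17.8°):
Solar declination: sin δ = sin ε · sin λ_s = sin 45.50° × sin 301.5° = -0.60815, so δ = -37.456°.
cos H₀ = −tan(+17.8°) tan(-37.456°) = 0.2460, H₀ = 1.3223 rad.
Bracket: H₀ sin φ sin δ + cos φ cos δ sin H₀ = 1.3223×0.30570×-0.60815 + 0.95213×0.79383×0.96928 = -0.245831 + 0.732610 = 0.486779.
Q̄ = (S₀/π) × [bracket] = (1443/π) × 0.486779 = 223.59 W/m².
— Configuration B (φ=+30.8°):
Solar longitude: λ_s = 360° × (176 − 23)/499.60 = 110.248°.
sin δ = sin 45.50° × sin 110.248° = 0.66917, so δ = +42.003°.
cos H₀ = −tan(+30.8°) tan(+42.003°) = -0.5368, H₀ = 2.1374 rad.
Bracket: H₀ sin φ sin δ + cos φ cos δ sin H₀ = 2.1374×0.51204×0.66917 + 0.85896×0.74311×0.84370 = 0.732363 + 0.538535 = 1.270898.
Q̄ = (S₀/π) × [bracket] = (1443/π) × 1.270898 = 583.75 W/m².
Ratio Q̄_A / Q̄_B = 223.59 / 583.75 = 0.3830.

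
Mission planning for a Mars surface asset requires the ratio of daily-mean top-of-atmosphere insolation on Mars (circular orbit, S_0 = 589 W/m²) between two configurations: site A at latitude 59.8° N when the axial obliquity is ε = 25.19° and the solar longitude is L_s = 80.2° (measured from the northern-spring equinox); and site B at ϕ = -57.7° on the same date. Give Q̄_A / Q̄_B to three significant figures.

— Configuration A (ϕ=+59.8°):
Solar declination: sin δ = sin ε · sin L_s = sin 25.19° × sin 80.2° = 0.41941, so δ = +24.797°.
cos h₀ = −tan(+59.8°) tan(+24.797°) = -0.7938, h₀ = 2.4878 rad.
Bracket: h₀ sin ϕ sin δ + cos ϕ cos δ sin h₀ = 2.4878×0.86427×0.41941 + 0.50302×0.90780×0.60816 = 0.901786 + 0.277711 = 1.179497.
Q̄ = (S_0/π) × [bracket] = (589/π) × 1.179497 = 221.14 W/m².
— Configuration B (ϕ=-57.7°):
cos h₀ = −tan(-57.7°) tan(+24.797°) = 0.7308, h₀ = 0.7513 rad.
Bracket: h₀ sin ϕ sin δ + cos ϕ cos δ sin h₀ = 0.7513×-0.84526×0.41941 + 0.53435×0.90780×0.68256 = -0.266344 + 0.331098 = 0.064754.
Q̄ = (S_0/π) × [bracket] = (589/π) × 0.064754 = 12.140 W/m².
Ratio Q̄_A / Q̄_B = 221.14 / 12.140 = 18.22.

Q̄_A / Q̄_B ≈ 18.2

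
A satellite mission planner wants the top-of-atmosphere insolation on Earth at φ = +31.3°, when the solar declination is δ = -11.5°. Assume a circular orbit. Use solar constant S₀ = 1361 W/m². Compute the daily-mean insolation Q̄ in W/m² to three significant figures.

Q̄ ≈ 295 W/m²

cos H₀ = −tan(+31.3°) tan(-11.500°) = 0.1237, H₀ = 1.4468 rad.
Bracket: H₀ sin φ sin δ + cos φ cos δ sin H₀ = 1.4468×0.51952×-0.19937 + 0.85446×0.97992×0.99232 = -0.149855 + 0.830872 = 0.681017.
Q̄ = (S₀/π) × [bracket] = (1361/π) × 0.681017 = 295.0 W/m².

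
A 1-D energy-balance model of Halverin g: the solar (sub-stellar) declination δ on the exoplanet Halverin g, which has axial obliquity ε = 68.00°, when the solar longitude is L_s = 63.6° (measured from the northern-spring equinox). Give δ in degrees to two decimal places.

δ = +56.15°

sin δ = sin ε · sin L_s = sin 68.00° × sin 63.6° = 0.830489.
δ = arcsin(0.830489) = +56.15°.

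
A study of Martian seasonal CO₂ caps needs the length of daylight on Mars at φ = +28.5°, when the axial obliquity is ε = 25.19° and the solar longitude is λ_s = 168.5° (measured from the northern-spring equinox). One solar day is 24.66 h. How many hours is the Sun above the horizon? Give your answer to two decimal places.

Solar declination: sin δ = sin ε · sin λ_s = sin 25.19° × sin 168.5° = 0.08486, so δ = +4.868°.
cos H₀ = −tan φ · tan δ = −tan(+28.5°) × tan(+4.868°) = -0.0462, so H₀ = 1.6171 rad = 92.65°.
Daylight = 2H₀/(2π) × 24.66 h = (1.6171/π) × 24.66 = 12.69 h.

12.69 h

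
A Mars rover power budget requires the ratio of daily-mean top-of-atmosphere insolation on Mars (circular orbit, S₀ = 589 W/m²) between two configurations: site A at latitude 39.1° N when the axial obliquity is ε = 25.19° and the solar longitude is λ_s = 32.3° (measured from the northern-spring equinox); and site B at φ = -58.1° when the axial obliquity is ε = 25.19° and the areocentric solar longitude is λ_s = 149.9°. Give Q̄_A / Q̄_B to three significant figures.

Q̄_A / Q̄_B ≈ 3.77

— Configuration A (φ=+39.1°):
Solar declination: sin δ = sin ε · sin λ_s = sin 25.19° × sin 32.3° = 0.22743, so δ = +13.146°.
cos H₀ = −tan(+39.1°) tan(+13.146°) = -0.1898, H₀ = 1.7618 rad.
Bracket: H₀ sin φ sin δ + cos φ cos δ sin H₀ = 1.7618×0.63068×0.22743 + 0.77605×0.97379×0.98182 = 0.252705 + 0.741971 = 0.994676.
Q̄ = (S₀/π) × [bracket] = (589/π) × 0.994676 = 186.49 W/m².
— Configuration B (φ=-58.1°):
sin δ = sin 25.19° × sin 149.9° = 0.21345, so δ = +12.325°.
cos H₀ = −tan(-58.1°) tan(+12.325°) = 0.3510, H₀ = 1.2121 rad.
Bracket: H₀ sin φ sin δ + cos φ cos δ sin H₀ = 1.2121×-0.84897×0.21345 + 0.52844×0.97695×0.93637 = -0.219648 + 0.483410 = 0.263762.
Q̄ = (S₀/π) × [bracket] = (589/π) × 0.263762 = 49.451 W/m².
Ratio Q̄_A / Q̄_B = 186.49 / 49.451 = 3.771.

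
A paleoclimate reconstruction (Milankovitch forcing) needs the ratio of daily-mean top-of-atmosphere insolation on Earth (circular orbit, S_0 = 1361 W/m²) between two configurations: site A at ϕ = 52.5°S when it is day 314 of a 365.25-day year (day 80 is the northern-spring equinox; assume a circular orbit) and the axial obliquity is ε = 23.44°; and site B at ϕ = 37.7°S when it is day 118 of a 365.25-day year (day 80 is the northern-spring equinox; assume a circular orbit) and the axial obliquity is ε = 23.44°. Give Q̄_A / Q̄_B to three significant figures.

Q̄_A / Q̄_B ≈ 1.85

— Configuration A (ϕ=-52.5°):
Solar longitude: L_s = 360° × (314 − 80)/365.25 = 230.637°.
sin δ = sin 23.44° × sin 230.637° = -0.30755, so δ = -17.911°.
cos h₀ = −tan(-52.5°) tan(-17.911°) = -0.4212, h₀ = 2.0056 rad.
Bracket: h₀ sin ϕ sin δ + cos ϕ cos δ sin h₀ = 2.0056×-0.79335×-0.30755 + 0.60876×0.95153×0.90696 = 0.489356 + 0.525360 = 1.014716.
Q̄ = (S_0/π) × [bracket] = (1361/π) × 1.014716 = 439.60 W/m².
— Configuration B (ϕ=-37.7°):
Solar longitude: L_s = 360° × (118 − 80)/365.25 = 37.454°.
sin δ = sin 23.44° × sin 37.454° = 0.24190, so δ = +13.999°.
cos h₀ = −tan(-37.7°) tan(+13.999°) = 0.1927, h₀ = 1.3769 rad.
Bracket: h₀ sin ϕ sin δ + cos ϕ cos δ sin h₀ = 1.3769×-0.61153×0.24190 + 0.79122×0.97030×0.98126 = -0.203684 + 0.753334 = 0.549650.
Q̄ = (S_0/π) × [bracket] = (1361/π) × 0.549650 = 238.12 W/m².
Ratio Q̄_A / Q̄_B = 439.60 / 238.12 = 1.846.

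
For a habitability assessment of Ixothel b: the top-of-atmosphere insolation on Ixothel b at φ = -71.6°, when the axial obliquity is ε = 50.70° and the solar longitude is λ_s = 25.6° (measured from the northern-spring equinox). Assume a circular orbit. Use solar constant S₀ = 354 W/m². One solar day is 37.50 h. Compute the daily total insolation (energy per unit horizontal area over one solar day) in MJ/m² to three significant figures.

0.00 MJ/m²

Solar declination: sin δ = sin ε · sin λ_s = sin 50.70° × sin 25.6° = 0.33437, so δ = +19.534°.
cos H₀ = −tan(-71.6°) tan(+19.534°) = 1.0665 ≥ 1 ⇒ polar night, H₀ = 0 and Q̄ = 0.
Daily total = Q̄ × 37.50 h × 3600 s/h = 0.00 MJ/m².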